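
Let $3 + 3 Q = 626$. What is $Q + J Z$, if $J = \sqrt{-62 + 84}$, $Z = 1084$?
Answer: $\frac{623}{3} + 1084 \sqrt{22} \approx 5292.1$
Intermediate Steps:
$J = \sqrt{22} \approx 4.6904$
$Q = \frac{623}{3}$ ($Q = -1 + \frac{1}{3} \cdot 626 = -1 + \frac{626}{3} = \frac{623}{3} \approx 207.67$)
$Q + J Z = \frac{623}{3} + \sqrt{22} \cdot 1084 = \frac{623}{3} + 1084 \sqrt{22}$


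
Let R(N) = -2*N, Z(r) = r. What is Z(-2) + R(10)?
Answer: -22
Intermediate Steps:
Z(-2) + R(10) = -2 - 2*10 = -2 - 20 = -22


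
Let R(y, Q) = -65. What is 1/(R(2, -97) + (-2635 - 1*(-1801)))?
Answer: -1/899 ≈ -0.0011123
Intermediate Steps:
1/(R(2, -97) + (-2635 - 1*(-1801))) = 1/(-65 + (-2635 - 1*(-1801))) = 1/(-65 + (-2635 + 1801)) = 1/(-65 - 834) = 1/(-899) = -1/899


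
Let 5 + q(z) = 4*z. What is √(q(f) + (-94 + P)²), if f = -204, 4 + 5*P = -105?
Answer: 2*√78679/5 ≈ 112.20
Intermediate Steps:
P = -109/5 (P = -⅘ + (⅕)*(-105) = -⅘ - 21 = -109/5 ≈ -21.800)
q(z) = -5 + 4*z
√(q(f) + (-94 + P)²) = √((-5 + 4*(-204)) + (-94 - 109/5)²) = √((-5 - 816) + (-579/5)²) = √(-821 + 335241/25) = √(314716/25) = 2*√78679/5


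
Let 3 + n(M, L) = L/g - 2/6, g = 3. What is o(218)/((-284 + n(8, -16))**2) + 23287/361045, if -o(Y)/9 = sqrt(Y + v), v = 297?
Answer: 23287/361045 - 81*sqrt(515)/770884 ≈ 0.062114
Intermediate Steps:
o(Y) = -9*sqrt(297 + Y) (o(Y) = -9*sqrt(Y + 297) = -9*sqrt(297 + Y))
n(M, L) = -10/3 + L/3 (n(M, L) = -3 + (L/3 - 2/6) = -3 + (L*(1/3) - 2*1/6) = -3 + (L/3 - 1/3) = -3 + (-1/3 + L/3) = -10/3 + L/3)
o(218)/((-284 + n(8, -16))**2) + 23287/361045 = (-9*sqrt(297 + 218))/((-284 + (-10/3 + (1/3)*(-16)))**2) + 23287/361045 = (-9*sqrt(515))/((-284 + (-10/3 - 16/3))**2) + 23287*(1/361045) = (-9*sqrt(515))/((-284 - 26/3)**2) + 23287/361045 = (-9*sqrt(515))/((-878/3)**2) + 23287/361045 = (-9*sqrt(515))/(770884/9) + 23287/361045 = -9*sqrt(515)*(9/770884) + 23287/361045 = -81*sqrt(515)/770884 + 23287/361045 = 23287/361045 - 81*sqrt(515)/770884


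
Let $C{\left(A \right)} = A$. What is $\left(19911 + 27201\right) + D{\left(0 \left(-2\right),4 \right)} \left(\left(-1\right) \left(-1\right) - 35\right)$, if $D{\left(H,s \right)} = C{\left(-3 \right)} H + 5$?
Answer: $46942$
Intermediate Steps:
$D{\left(H,s \right)} = 5 - 3 H$ ($D{\left(H,s \right)} = - 3 H + 5 = 5 - 3 H$)
$\left(19911 + 27201\right) + D{\left(0 \left(-2\right),4 \right)} \left(\left(-1\right) \left(-1\right) - 35\right) = \left(19911 + 27201\right) + \left(5 - 3 \cdot 0 \left(-2\right)\right) \left(\left(-1\right) \left(-1\right) - 35\right) = 47112 + \left(5 - 0\right) \left(1 - 35\right) = 47112 + \left(5 + 0\right) \left(-34\right) = 47112 + 5 \left(-34\right) = 47112 - 170 = 46942$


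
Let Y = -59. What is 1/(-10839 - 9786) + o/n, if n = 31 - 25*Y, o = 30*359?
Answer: 37021624/5176875 ≈ 7.1513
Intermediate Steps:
o = 10770
n = 1506 (n = 31 - 25*(-59) = 31 + 1475 = 1506)
1/(-10839 - 9786) + o/n = 1/(-10839 - 9786) + 10770/1506 = 1/(-20625) + 10770*(1/1506) = -1/20625 + 1795/251 = 37021624/5176875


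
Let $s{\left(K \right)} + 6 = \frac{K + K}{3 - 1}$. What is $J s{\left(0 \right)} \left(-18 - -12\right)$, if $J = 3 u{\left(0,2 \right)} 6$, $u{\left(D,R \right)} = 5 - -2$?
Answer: $4536$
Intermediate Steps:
$u{\left(D,R \right)} = 7$ ($u{\left(D,R \right)} = 5 + 2 = 7$)
$s{\left(K \right)} = -6 + K$ ($s{\left(K \right)} = -6 + \frac{K + K}{3 - 1} = -6 + \frac{2 K}{2} = -6 + 2 K \frac{1}{2} = -6 + K$)
$J = 126$ ($J = 3 \cdot 7 \cdot 6 = 21 \cdot 6 = 126$)
$J s{\left(0 \right)} \left(-18 - -12\right) = 126 \left(-6 + 0\right) \left(-18 - -12\right) = 126 \left(-6\right) \left(-18 + 12\right) = \left(-756\right) \left(-6\right) = 4536$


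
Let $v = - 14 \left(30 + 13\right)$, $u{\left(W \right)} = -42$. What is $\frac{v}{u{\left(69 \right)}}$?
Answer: $\frac{43}{3} \approx 14.333$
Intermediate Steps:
$v = -602$ ($v = \left(-14\right) 43 = -602$)
$\frac{v}{u{\left(69 \right)}} = - \frac{602}{-42} = \left(-602\right) \left(- \frac{1}{42}\right) = \frac{43}{3}$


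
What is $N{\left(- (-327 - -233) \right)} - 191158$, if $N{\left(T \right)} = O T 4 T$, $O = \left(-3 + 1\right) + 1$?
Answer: $-226502$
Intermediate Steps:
$O = -1$ ($O = -2 + 1 = -1$)
$N{\left(T \right)} = - 4 T^{2}$ ($N{\left(T \right)} = - T 4 T = - 4 T T = - 4 T^{2}$)
$N{\left(- (-327 - -233) \right)} - 191158 = - 4 \left(- (-327 - -233)\right)^{2} - 191158 = - 4 \left(- (-327 + 233)\right)^{2} - 191158 = - 4 \left(\left(-1\right) \left(-94\right)\right)^{2} - 191158 = - 4 \cdot 94^{2} - 191158 = \left(-4\right) 8836 - 191158 = -35344 - 191158 = -226502$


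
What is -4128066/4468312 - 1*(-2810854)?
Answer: 6279884265191/2234156 ≈ 2.8109e+6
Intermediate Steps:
-4128066/4468312 - 1*(-2810854) = -4128066*1/4468312 + 2810854 = -2064033/2234156 + 2810854 = 6279884265191/2234156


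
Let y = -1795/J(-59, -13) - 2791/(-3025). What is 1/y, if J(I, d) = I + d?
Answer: 217800/5630827 ≈ 0.038680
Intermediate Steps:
y = 5630827/217800 (y = -1795/(-59 - 13) - 2791/(-3025) = -1795/(-72) - 2791*(-1/3025) = -1795*(-1/72) + 2791/3025 = 1795/72 + 2791/3025 = 5630827/217800 ≈ 25.853)
1/y = 1/(5630827/217800) = 217800/5630827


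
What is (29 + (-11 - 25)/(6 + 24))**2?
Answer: 19321/25 ≈ 772.84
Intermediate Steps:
(29 + (-11 - 25)/(6 + 24))**2 = (29 - 36/30)**2 = (29 - 36*1/30)**2 = (29 - 6/5)**2 = (139/5)**2 = 19321/25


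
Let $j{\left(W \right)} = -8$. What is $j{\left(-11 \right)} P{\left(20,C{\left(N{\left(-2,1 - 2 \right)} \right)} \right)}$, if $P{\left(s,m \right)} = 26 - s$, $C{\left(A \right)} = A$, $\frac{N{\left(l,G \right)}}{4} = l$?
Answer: $-48$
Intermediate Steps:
$N{\left(l,G \right)} = 4 l$
$j{\left(-11 \right)} P{\left(20,C{\left(N{\left(-2,1 - 2 \right)} \right)} \right)} = - 8 \left(26 - 20\right) = \left(-8\right) 6 = -48$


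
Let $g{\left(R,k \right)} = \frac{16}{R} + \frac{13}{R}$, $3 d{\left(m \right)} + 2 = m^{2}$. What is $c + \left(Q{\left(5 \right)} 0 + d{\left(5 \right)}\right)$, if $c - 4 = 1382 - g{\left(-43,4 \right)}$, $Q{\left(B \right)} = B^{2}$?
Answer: $\frac{179870}{129} \approx 1394.3$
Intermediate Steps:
$d{\left(m \right)} = - \frac{2}{3} + \frac{m^{2}}{3}$
$g{\left(R,k \right)} = \frac{29}{R}$
$c = \frac{59627}{43}$ ($c = 4 + \left(1382 - \frac{29}{-43}\right) = 4 + \left(1382 - 29 \left(- \frac{1}{43}\right)\right) = 4 + \left(1382 - - \frac{29}{43}\right) = 4 + \left(1382 + \frac{29}{43}\right) = 4 + \frac{59455}{43} = \frac{59627}{43} \approx 1386.7$)
$c + \left(Q{\left(5 \right)} 0 + d{\left(5 \right)}\right) = \frac{59627}{43} - \left(\frac{2}{3} - \frac{25}{3} - 5^{2} \cdot 0\right) = \frac{59627}{43} + \left(25 \cdot 0 + \left(- \frac{2}{3} + \frac{1}{3} \cdot 25\right)\right) = \frac{59627}{43} + \left(0 + \left(- \frac{2}{3} + \frac{25}{3}\right)\right) = \frac{59627}{43} + \left(0 + \frac{23}{3}\right) = \frac{59627}{43} + \frac{23}{3} = \frac{179870}{129}$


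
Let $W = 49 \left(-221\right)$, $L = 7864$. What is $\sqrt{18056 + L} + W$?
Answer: $-10829 + 72 \sqrt{5} \approx -10668.0$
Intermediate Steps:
$W = -10829$
$\sqrt{18056 + L} + W = \sqrt{18056 + 7864} - 10829 = \sqrt{25920} - 10829 = 72 \sqrt{5} - 10829 = -10829 + 72 \sqrt{5}$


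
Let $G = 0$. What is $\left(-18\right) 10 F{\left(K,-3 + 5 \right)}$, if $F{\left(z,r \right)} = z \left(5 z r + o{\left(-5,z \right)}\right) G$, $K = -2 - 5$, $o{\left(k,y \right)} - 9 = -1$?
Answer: $0$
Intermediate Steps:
$o{\left(k,y \right)} = 8$ ($o{\left(k,y \right)} = 9 - 1 = 8$)
$K = -7$ ($K = -2 - 5 = -7$)
$F{\left(z,r \right)} = 0$ ($F{\left(z,r \right)} = z \left(5 z r + 8\right) 0 = z \left(5 r z + 8\right) 0 = z \left(8 + 5 r z\right) 0 = 0$)
$\left(-18\right) 10 F{\left(K,-3 + 5 \right)} = \left(-18\right) 10 \cdot 0 = \left(-180\right) 0 = 0$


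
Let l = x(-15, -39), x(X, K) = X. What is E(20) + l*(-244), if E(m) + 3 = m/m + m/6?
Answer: 10984/3 ≈ 3661.3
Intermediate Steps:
l = -15
E(m) = -2 + m/6 (E(m) = -3 + (m/m + m/6) = -3 + (1 + m*(⅙)) = -3 + (1 + m/6) = -2 + m/6)
E(20) + l*(-244) = (-2 + (⅙)*20) - 15*(-244) = (-2 + 10/3) + 3660 = 4/3 + 3660 = 10984/3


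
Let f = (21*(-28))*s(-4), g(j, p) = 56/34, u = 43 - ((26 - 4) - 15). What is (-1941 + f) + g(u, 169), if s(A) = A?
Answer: 7015/17 ≈ 412.65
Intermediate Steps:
u = 36 (u = 43 - (22 - 15) = 43 - 1*7 = 43 - 7 = 36)
g(j, p) = 28/17 (g(j, p) = 56*(1/34) = 28/17)
f = 2352 (f = (21*(-28))*(-4) = -588*(-4) = 2352)
(-1941 + f) + g(u, 169) = (-1941 + 2352) + 28/17 = 411 + 28/17 = 7015/17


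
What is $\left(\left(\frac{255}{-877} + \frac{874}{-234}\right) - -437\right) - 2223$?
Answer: $- \frac{183672758}{102609} \approx -1790.0$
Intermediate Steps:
$\left(\left(\frac{255}{-877} + \frac{874}{-234}\right) - -437\right) - 2223 = \left(\left(255 \left(- \frac{1}{877}\right) + 874 \left(- \frac{1}{234}\right)\right) + 437\right) - 2223 = \left(\left(- \frac{255}{877} - \frac{437}{117}\right) + 437\right) - 2223 = \left(- \frac{413084}{102609} + 437\right) - 2223 = \frac{44427049}{102609} - 2223 = - \frac{183672758}{102609}$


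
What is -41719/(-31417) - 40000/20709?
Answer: -392721229/650614653 ≈ -0.60362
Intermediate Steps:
-41719/(-31417) - 40000/20709 = -41719*(-1/31417) - 40000*1/20709 = 41719/31417 - 40000/20709 = -392721229/650614653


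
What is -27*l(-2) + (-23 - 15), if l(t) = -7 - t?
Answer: 97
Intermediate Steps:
-27*l(-2) + (-23 - 15) = -27*(-7 - 1*(-2)) + (-23 - 15) = -27*(-7 + 2) - 38 = -27*(-5) - 38 = 135 - 38 = 97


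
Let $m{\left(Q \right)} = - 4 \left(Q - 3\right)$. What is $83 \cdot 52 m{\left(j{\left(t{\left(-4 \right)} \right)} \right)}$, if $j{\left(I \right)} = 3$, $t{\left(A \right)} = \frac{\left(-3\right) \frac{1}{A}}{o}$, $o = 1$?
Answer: $0$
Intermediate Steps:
$t{\left(A \right)} = - \frac{3}{A}$ ($t{\left(A \right)} = \frac{\left(-3\right) \frac{1}{A}}{1} = - \frac{3}{A} 1 = - \frac{3}{A}$)
$m{\left(Q \right)} = 12 - 4 Q$ ($m{\left(Q \right)} = - 4 \left(-3 + Q\right) = 12 - 4 Q$)
$83 \cdot 52 m{\left(j{\left(t{\left(-4 \right)} \right)} \right)} = 83 \cdot 52 \left(12 - 12\right) = 4316 \left(12 - 12\right) = 4316 \cdot 0 = 0$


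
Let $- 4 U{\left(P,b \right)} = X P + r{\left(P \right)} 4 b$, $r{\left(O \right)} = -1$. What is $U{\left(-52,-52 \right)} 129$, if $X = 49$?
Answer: $75465$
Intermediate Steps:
$U{\left(P,b \right)} = b - \frac{49 P}{4}$ ($U{\left(P,b \right)} = - \frac{49 P + \left(-1\right) 4 b}{4} = - \frac{49 P - 4 b}{4} = - \frac{- 4 b + 49 P}{4} = b - \frac{49 P}{4}$)
$U{\left(-52,-52 \right)} 129 = \left(-52 - -637\right) 129 = \left(-52 + 637\right) 129 = 585 \cdot 129 = 75465$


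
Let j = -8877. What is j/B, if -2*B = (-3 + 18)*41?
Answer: 5918/205 ≈ 28.868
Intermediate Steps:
B = -615/2 (B = -(-3 + 18)*41/2 = -15*41/2 = -1/2*615 = -615/2 ≈ -307.50)
j/B = -8877/(-615/2) = -8877*(-2/615) = 5918/205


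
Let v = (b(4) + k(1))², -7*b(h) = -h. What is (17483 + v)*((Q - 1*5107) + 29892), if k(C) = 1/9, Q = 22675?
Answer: 156825639760/189 ≈ 8.2977e+8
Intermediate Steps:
k(C) = ⅑
b(h) = h/7 (b(h) = -(-1)*h/7 = h/7)
v = 1849/3969 (v = ((⅐)*4 + ⅑)² = (4/7 + ⅑)² = (43/63)² = 1849/3969 ≈ 0.46586)
(17483 + v)*((Q - 1*5107) + 29892) = (17483 + 1849/3969)*((22675 - 1*5107) + 29892) = 69391876*((22675 - 5107) + 29892)/3969 = 69391876*(17568 + 29892)/3969 = (69391876/3969)*47460 = 156825639760/189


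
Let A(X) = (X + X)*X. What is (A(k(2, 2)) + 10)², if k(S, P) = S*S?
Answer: 1764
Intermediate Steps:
k(S, P) = S²
A(X) = 2*X² (A(X) = (2*X)*X = 2*X²)
(A(k(2, 2)) + 10)² = (2*(2²)² + 10)² = (2*4² + 10)² = (2*16 + 10)² = (32 + 10)² = 42² = 1764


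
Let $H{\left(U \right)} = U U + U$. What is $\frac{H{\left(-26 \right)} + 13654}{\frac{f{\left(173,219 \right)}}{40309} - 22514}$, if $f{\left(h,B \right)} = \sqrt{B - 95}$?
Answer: $- \frac{21802333060583464}{34316116228046423} - \frac{48048328 \sqrt{31}}{34316116228046423} \approx -0.63534$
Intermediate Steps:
$f{\left(h,B \right)} = \sqrt{-95 + B}$
$H{\left(U \right)} = U + U^{2}$ ($H{\left(U \right)} = U^{2} + U = U + U^{2}$)
$\frac{H{\left(-26 \right)} + 13654}{\frac{f{\left(173,219 \right)}}{40309} - 22514} = \frac{- 26 \left(1 - 26\right) + 13654}{\frac{\sqrt{-95 + 219}}{40309} - 22514} = \frac{\left(-26\right) \left(-25\right) + 13654}{\sqrt{124} \cdot \frac{1}{40309} - 22514} = \frac{650 + 13654}{2 \sqrt{31} \cdot \frac{1}{40309} - 22514} = \frac{14304}{\frac{2 \sqrt{31}}{40309} - 22514} = \frac{14304}{-22514 + \frac{2 \sqrt{31}}{40309}}$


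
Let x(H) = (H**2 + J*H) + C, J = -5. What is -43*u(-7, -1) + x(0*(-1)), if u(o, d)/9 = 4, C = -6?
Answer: -1554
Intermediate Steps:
u(o, d) = 36 (u(o, d) = 9*4 = 36)
x(H) = -6 + H**2 - 5*H (x(H) = (H**2 - 5*H) - 6 = -6 + H**2 - 5*H)
-43*u(-7, -1) + x(0*(-1)) = -43*36 + (-6 + (0*(-1))**2 - 0*(-1)) = -1548 + (-6 + 0**2 - 5*0) = -1548 + (-6 + 0 + 0) = -1548 - 6 = -1554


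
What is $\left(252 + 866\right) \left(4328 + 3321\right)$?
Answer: $8551582$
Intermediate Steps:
$\left(252 + 866\right) \left(4328 + 3321\right) = 1118 \cdot 7649 = 8551582$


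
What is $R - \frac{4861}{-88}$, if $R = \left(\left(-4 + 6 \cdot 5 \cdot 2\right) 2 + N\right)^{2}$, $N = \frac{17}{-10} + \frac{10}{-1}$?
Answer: $\frac{22253723}{2200} \approx 10115.0$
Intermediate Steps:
$N = - \frac{117}{10}$ ($N = 17 \left(- \frac{1}{10}\right) + 10 \left(-1\right) = - \frac{17}{10} - 10 = - \frac{117}{10} \approx -11.7$)
$R = \frac{1006009}{100}$ ($R = \left(\left(-4 + 6 \cdot 5 \cdot 2\right) 2 - \frac{117}{10}\right)^{2} = \left(\left(-4 + 30 \cdot 2\right) 2 - \frac{117}{10}\right)^{2} = \left(\left(-4 + 60\right) 2 - \frac{117}{10}\right)^{2} = \left(56 \cdot 2 - \frac{117}{10}\right)^{2} = \left(112 - \frac{117}{10}\right)^{2} = \left(\frac{1003}{10}\right)^{2} = \frac{1006009}{100} \approx 10060.0$)
$R - \frac{4861}{-88} = \frac{1006009}{100} - \frac{4861}{-88} = \frac{1006009}{100} - 4861 \left(- \frac{1}{88}\right) = \frac{1006009}{100} - - \frac{4861}{88} = \frac{1006009}{100} + \frac{4861}{88} = \frac{22253723}{2200}$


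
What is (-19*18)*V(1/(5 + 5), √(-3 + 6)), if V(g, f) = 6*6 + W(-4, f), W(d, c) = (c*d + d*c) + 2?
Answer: -12996 + 2736*√3 ≈ -8257.1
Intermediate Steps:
W(d, c) = 2 + 2*c*d (W(d, c) = (c*d + c*d) + 2 = 2*c*d + 2 = 2 + 2*c*d)
V(g, f) = 38 - 8*f (V(g, f) = 6*6 + (2 + 2*f*(-4)) = 36 + (2 - 8*f) = 38 - 8*f)
(-19*18)*V(1/(5 + 5), √(-3 + 6)) = (-19*18)*(38 - 8*√(-3 + 6)) = -342*(38 - 8*√3) = -12996 + 2736*√3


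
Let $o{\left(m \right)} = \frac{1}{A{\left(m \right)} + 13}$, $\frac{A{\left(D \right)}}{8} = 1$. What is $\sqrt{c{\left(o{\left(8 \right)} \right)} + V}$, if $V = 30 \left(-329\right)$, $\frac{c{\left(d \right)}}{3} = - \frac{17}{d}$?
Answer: $i \sqrt{10941} \approx 104.6 i$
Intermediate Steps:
$A{\left(D \right)} = 8$ ($A{\left(D \right)} = 8 \cdot 1 = 8$)
$o{\left(m \right)} = \frac{1}{21}$ ($o{\left(m \right)} = \frac{1}{8 + 13} = \frac{1}{21}$)
$c{\left(d \right)} = - \frac{51}{d}$ ($c{\left(d \right)} = 3 \left(- \frac{17}{d}\right) = - \frac{51}{d}$)
$V = -9870$
$\sqrt{c{\left(o{\left(8 \right)} \right)} + V} = \sqrt{- 51 \frac{1}{\frac{1}{21}} - 9870} = \sqrt{\left(-51\right) 21 - 9870} = \sqrt{-1071 - 9870} = \sqrt{-10941} = i \sqrt{10941}$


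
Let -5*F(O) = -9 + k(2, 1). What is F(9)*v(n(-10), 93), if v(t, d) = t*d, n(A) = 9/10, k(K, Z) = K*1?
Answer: 5859/50 ≈ 117.18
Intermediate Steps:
k(K, Z) = K
n(A) = 9/10 (n(A) = 9*(⅒) = 9/10)
v(t, d) = d*t
F(O) = 7/5 (F(O) = -(-9 + 2)/5 = -⅕*(-7) = 7/5)
F(9)*v(n(-10), 93) = 7*(93*(9/10))/5 = (7/5)*(837/10) = 5859/50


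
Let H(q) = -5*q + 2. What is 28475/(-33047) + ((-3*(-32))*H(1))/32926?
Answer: -473542693/544052761 ≈ -0.87040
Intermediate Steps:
H(q) = 2 - 5*q
28475/(-33047) + ((-3*(-32))*H(1))/32926 = 28475/(-33047) + ((-3*(-32))*(2 - 5*1))/32926 = 28475*(-1/33047) + (96*(2 - 5))*(1/32926) = -28475/33047 + (96*(-3))*(1/32926) = -28475/33047 - 288*1/32926 = -28475/33047 - 144/16463 = -473542693/544052761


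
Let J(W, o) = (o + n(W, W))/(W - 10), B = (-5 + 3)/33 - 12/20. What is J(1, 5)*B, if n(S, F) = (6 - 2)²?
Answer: 763/495 ≈ 1.5414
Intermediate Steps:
B = -109/165 (B = -2*1/33 - 12*1/20 = -2/33 - ⅗ = -109/165 ≈ -0.66061)
n(S, F) = 16 (n(S, F) = 4² = 16)
J(W, o) = (16 + o)/(-10 + W) (J(W, o) = (o + 16)/(W - 10) = (16 + o)/(-10 + W))
J(1, 5)*B = ((16 + 5)/(-10 + 1))*(-109/165) = (21/(-9))*(-109/165) = -⅑*21*(-109/165) = -7/3*(-109/165) = 763/495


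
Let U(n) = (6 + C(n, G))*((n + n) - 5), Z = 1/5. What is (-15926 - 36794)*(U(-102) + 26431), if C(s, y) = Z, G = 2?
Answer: -1325127744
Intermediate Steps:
Z = ⅕ ≈ 0.20000
C(s, y) = ⅕
U(n) = -31 + 62*n/5 (U(n) = (6 + ⅕)*((n + n) - 5) = 31*(2*n - 5)/5 = 31*(-5 + 2*n)/5 = -31 + 62*n/5)
(-15926 - 36794)*(U(-102) + 26431) = (-15926 - 36794)*((-31 + (62/5)*(-102)) + 26431) = -52720*((-31 - 6324/5) + 26431) = -52720*(-6479/5 + 26431) = -52720*125676/5 = -1325127744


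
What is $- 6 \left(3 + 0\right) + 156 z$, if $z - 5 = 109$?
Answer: $17766$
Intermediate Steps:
$z = 114$ ($z = 5 + 109 = 114$)
$- 6 \left(3 + 0\right) + 156 z = - 6 \left(3 + 0\right) + 156 \cdot 114 = \left(-6\right) 3 + 17784 = -18 + 17784 = 17766$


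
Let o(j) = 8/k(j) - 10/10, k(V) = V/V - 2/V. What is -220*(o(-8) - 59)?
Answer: 11792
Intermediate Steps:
k(V) = 1 - 2/V
o(j) = -1 + 8*j/(-2 + j) (o(j) = 8/(((-2 + j)/j)) - 10/10 = 8*(j/(-2 + j)) - 10*⅒ = 8*j/(-2 + j) - 1 = -1 + 8*j/(-2 + j))
-220*(o(-8) - 59) = -220*((2 + 7*(-8))/(-2 - 8) - 59) = -220*((2 - 56)/(-10) - 59) = -220*(-⅒*(-54) - 59) = -220*(27/5 - 59) = -220*(-268/5) = 11792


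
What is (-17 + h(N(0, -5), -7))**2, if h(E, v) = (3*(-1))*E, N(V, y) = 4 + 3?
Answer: 1444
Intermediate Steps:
N(V, y) = 7
h(E, v) = -3*E
(-17 + h(N(0, -5), -7))**2 = (-17 - 3*7)**2 = (-17 - 21)**2 = (-38)**2 = 1444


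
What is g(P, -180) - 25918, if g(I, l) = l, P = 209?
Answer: -26098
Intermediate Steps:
g(P, -180) - 25918 = -180 - 25918 = -26098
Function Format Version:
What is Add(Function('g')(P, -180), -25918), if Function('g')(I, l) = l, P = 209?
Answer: -26098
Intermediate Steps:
Add(Function('g')(P, -180), -25918) = Add(-180, -25918) = -26098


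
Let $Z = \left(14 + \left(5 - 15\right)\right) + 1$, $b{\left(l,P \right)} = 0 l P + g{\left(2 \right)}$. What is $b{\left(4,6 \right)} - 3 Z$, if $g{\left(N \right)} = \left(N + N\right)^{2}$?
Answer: $1$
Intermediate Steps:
$g{\left(N \right)} = 4 N^{2}$ ($g{\left(N \right)} = \left(2 N\right)^{2} = 4 N^{2}$)
$b{\left(l,P \right)} = 16$ ($b{\left(l,P \right)} = 0 l P + 4 \cdot 2^{2} = 0 P + 4 \cdot 4 = 0 + 16 = 16$)
$Z = 5$ ($Z = \left(14 + \left(5 - 15\right)\right) + 1 = \left(14 - 10\right) + 1 = 4 + 1 = 5$)
$b{\left(4,6 \right)} - 3 Z = 16 - 15 = 1$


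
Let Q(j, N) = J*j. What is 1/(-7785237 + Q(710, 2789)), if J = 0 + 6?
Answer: -1/7780977 ≈ -1.2852e-7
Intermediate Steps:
J = 6
Q(j, N) = 6*j
1/(-7785237 + Q(710, 2789)) = 1/(-7785237 + 6*710) = 1/(-7785237 + 4260) = 1/(-7780977) = -1/7780977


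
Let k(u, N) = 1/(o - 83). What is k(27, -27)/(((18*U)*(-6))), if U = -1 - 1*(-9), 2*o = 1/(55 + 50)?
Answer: 35/2509776 ≈ 1.3945e-5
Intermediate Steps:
o = 1/210 (o = 1/(2*(55 + 50)) = (1/2)/105 = (1/2)*(1/105) = 1/210 ≈ 0.0047619)
U = 8 (U = -1 + 9 = 8)
k(u, N) = -210/17429 (k(u, N) = 1/(1/210 - 83) = 1/(-17429/210) = -210/17429)
k(27, -27)/(((18*U)*(-6))) = -210/(17429*((18*8)*(-6))) = -210/(17429*(144*(-6))) = -210/17429/(-864) = -210/17429*(-1/864) = 35/2509776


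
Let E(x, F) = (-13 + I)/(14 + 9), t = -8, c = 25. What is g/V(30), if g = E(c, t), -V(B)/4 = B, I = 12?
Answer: 1/2760 ≈ 0.00036232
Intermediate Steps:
V(B) = -4*B
E(x, F) = -1/23 (E(x, F) = (-13 + 12)/(14 + 9) = -1/23)
g = -1/23 ≈ -0.043478
g/V(30) = -1/(23*((-4*30))) = -1/23/(-120) = -1/23*(-1/120) = 1/2760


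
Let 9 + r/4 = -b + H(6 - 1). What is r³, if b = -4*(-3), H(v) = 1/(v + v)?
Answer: -73034632/125 ≈ -5.8428e+5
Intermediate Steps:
H(v) = 1/(2*v)
b = 12
r = -418/5 (r = -36 + 4*(-1*12 + 1/(2*(6 - 1))) = -36 + 4*(-12 + (½)/5) = -36 + 4*(-12 + (½)*(⅕)) = -36 + 4*(-12 + ⅒) = -36 + 4*(-119/10) = -36 - 238/5 = -418/5 ≈ -83.600)
r³ = (-418/5)³ = -73034632/125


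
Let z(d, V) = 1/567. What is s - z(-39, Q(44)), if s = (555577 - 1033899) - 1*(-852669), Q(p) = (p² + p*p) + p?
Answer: 212254748/567 ≈ 3.7435e+5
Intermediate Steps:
Q(p) = p + 2*p² (Q(p) = (p² + p²) + p = 2*p² + p = p + 2*p²)
z(d, V) = 1/567
s = 374347 (s = -478322 + 852669 = 374347)
s - z(-39, Q(44)) = 374347 - 1*1/567 = 374347 - 1/567 = 212254748/567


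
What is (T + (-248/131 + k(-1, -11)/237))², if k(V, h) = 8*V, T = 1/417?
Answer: 68976131104969/18623825074089 ≈ 3.7037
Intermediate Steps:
T = 1/417 ≈ 0.0023981
(T + (-248/131 + k(-1, -11)/237))² = (1/417 + (-248/131 + (8*(-1))/237))² = (1/417 + (-248*1/131 - 8*1/237))² = (1/417 + (-248/131 - 8/237))² = (1/417 - 59824/31047)² = (-8305187/4315533)² = 68976131104969/18623825074089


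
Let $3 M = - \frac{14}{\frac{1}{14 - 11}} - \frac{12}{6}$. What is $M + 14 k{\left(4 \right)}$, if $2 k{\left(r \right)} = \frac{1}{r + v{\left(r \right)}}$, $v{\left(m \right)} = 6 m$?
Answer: $- \frac{173}{12} \approx -14.417$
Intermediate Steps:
$k{\left(r \right)} = \frac{1}{14 r}$ ($k{\left(r \right)} = \frac{1}{2 \left(r + 6 r\right)} = \frac{1}{2 \cdot 7 r} = \frac{\frac{1}{7} \frac{1}{r}}{2} = \frac{1}{14 r}$)
$M = - \frac{44}{3}$ ($M = \frac{- \frac{14}{\frac{1}{14 - 11}} - \frac{12}{6}}{3} = \frac{- \frac{14}{\frac{1}{3}} - 2}{3} = \frac{- 14 \frac{1}{\frac{1}{3}} - 2}{3} = \frac{\left(-14\right) 3 - 2}{3} = \frac{-42 - 2}{3} = \frac{1}{3} \left(-44\right) = - \frac{44}{3} \approx -14.667$)
$M + 14 k{\left(4 \right)} = - \frac{44}{3} + 14 \frac{1}{14 \cdot 4} = - \frac{44}{3} + 14 \cdot \frac{1}{14} \cdot \frac{1}{4} = - \frac{44}{3} + 14 \cdot \frac{1}{56} = - \frac{44}{3} + \frac{1}{4} = - \frac{173}{12}$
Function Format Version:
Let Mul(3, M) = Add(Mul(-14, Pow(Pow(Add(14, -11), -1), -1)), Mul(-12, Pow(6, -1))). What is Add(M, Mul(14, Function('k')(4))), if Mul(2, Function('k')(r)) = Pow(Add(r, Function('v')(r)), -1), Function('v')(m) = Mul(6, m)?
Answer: Rational(-173, 12) ≈ -14.417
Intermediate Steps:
Function('k')(r) = Mul(Rational(1, 14), Pow(r, -1)) (Function('k')(r) = Mul(Rational(1, 2), Pow(Add(r, Mul(6, r)), -1)) = Mul(Rational(1, 2), Pow(Mul(7, r), -1)) = Mul(Rational(1, 2), Mul(Rational(1, 7), Pow(r, -1))) = Mul(Rational(1, 14), Pow(r, -1)))
M = Rational(-44, 3) (M = Mul(Rational(1, 3), Add(Mul(-14, Pow(Pow(Add(14, -11), -1), -1)), Mul(-12, Pow(6, -1)))) = Mul(Rational(1, 3), Add(Mul(-14, Pow(Pow(3, -1), -1)), Mul(-12, Rational(1, 6)))) = Mul(Rational(1, 3), Add(Mul(-14, Pow(Rational(1, 3), -1)), -2)) = Mul(Rational(1, 3), Add(Mul(-14, 3), -2)) = Mul(Rational(1, 3), Add(-42, -2)) = Mul(Rational(1, 3), -44) = Rational(-44, 3) ≈ -14.667)
Add(M, Mul(14, Function('k')(4))) = Add(Rational(-44, 3), Mul(14, Mul(Rational(1, 14), Pow(4, -1)))) = Add(Rational(-44, 3), Mul(14, Mul(Rational(1, 14), Rational(1, 4)))) = Add(Rational(-44, 3), Mul(14, Rational(1, 56))) = Add(Rational(-44, 3), Rational(1, 4)) = Rational(-173, 12)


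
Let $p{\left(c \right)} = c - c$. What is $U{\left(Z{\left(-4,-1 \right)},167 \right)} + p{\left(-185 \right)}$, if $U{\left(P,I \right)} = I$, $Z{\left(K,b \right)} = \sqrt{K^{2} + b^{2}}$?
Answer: $167$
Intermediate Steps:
$p{\left(c \right)} = 0$
$U{\left(Z{\left(-4,-1 \right)},167 \right)} + p{\left(-185 \right)} = 167 + 0 = 167$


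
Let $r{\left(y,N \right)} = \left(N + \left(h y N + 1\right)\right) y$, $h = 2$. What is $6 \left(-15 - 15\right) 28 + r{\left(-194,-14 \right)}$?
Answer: $-1056326$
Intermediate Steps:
$r{\left(y,N \right)} = y \left(1 + N + 2 N y\right)$ ($r{\left(y,N \right)} = \left(N + \left(2 y N + 1\right)\right) y = \left(N + \left(2 N y + 1\right)\right) y = \left(N + \left(1 + 2 N y\right)\right) y = \left(1 + N + 2 N y\right) y = y \left(1 + N + 2 N y\right)$)
$6 \left(-15 - 15\right) 28 + r{\left(-194,-14 \right)} = 6 \left(-15 - 15\right) 28 - 194 \left(1 - 14 + 2 \left(-14\right) \left(-194\right)\right) = 6 \left(-15 - 15\right) 28 - 194 \left(1 - 14 + 5432\right) = 6 \left(-30\right) 28 - 1051286 = \left(-180\right) 28 - 1051286 = -5040 - 1051286 = -1056326$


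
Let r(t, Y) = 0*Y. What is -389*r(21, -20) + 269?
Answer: 269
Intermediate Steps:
r(t, Y) = 0
-389*r(21, -20) + 269 = -389*0 + 269 = 0 + 269 = 269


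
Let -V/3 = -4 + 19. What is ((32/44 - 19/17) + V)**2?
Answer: 72046144/34969 ≈ 2060.3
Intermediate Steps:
V = -45 (V = -3*(-4 + 19) = -3*15 = -45)
((32/44 - 19/17) + V)**2 = ((32/44 - 19/17) - 45)**2 = ((32*(1/44) - 19*1/17) - 45)**2 = ((8/11 - 19/17) - 45)**2 = (-73/187 - 45)**2 = (-8488/187)**2 = 72046144/34969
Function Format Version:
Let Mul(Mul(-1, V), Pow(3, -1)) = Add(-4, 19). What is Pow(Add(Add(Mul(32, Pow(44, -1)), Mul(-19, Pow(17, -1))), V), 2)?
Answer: Rational(72046144, 34969) ≈ 2060.3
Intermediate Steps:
V = -45 (V = Mul(-3, Add(-4, 19)) = Mul(-3, 15) = -45)
Pow(Add(Add(Mul(32, Pow(44, -1)), Mul(-19, Pow(17, -1))), V), 2) = Pow(Add(Add(Mul(32, Pow(44, -1)), Mul(-19, Pow(17, -1))), -45), 2) = Pow(Add(Add(Mul(32, Rational(1, 44)), Mul(-19, Rational(1, 17))), -45), 2) = Pow(Add(Add(Rational(8, 11), Rational(-19, 17)), -45), 2) = Pow(Add(Rational(-73, 187), -45), 2) = Pow(Rational(-8488, 187), 2) = Rational(72046144, 34969)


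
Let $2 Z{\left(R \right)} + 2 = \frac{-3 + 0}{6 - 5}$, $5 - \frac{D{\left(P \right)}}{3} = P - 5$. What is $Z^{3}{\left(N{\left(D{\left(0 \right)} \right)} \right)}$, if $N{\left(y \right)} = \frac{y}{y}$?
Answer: $- \frac{125}{8} \approx -15.625$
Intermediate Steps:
$D{\left(P \right)} = 30 - 3 P$ ($D{\left(P \right)} = 15 - 3 \left(P - 5\right) = 15 - 3 \left(-5 + P\right) = 15 - \left(-15 + 3 P\right) = 30 - 3 P$)
$N{\left(y \right)} = 1$
$Z{\left(R \right)} = - \frac{5}{2}$ ($Z{\left(R \right)} = -1 + \frac{\left(-3 + 0\right) \frac{1}{6 - 5}}{2} = -1 + \frac{\left(-3\right) 1^{-1}}{2} = -1 + \frac{\left(-3\right) 1}{2} = -1 + \frac{1}{2} \left(-3\right) = -1 - \frac{3}{2} = - \frac{5}{2}$)
$Z^{3}{\left(N{\left(D{\left(0 \right)} \right)} \right)} = \left(- \frac{5}{2}\right)^{3} = - \frac{125}{8}$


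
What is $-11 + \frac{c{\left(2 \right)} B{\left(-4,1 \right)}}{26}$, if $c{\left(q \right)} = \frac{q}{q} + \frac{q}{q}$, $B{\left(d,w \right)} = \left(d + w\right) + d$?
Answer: $- \frac{150}{13} \approx -11.538$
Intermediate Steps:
$B{\left(d,w \right)} = w + 2 d$
$c{\left(q \right)} = 2$ ($c{\left(q \right)} = 1 + 1 = 2$)
$-11 + \frac{c{\left(2 \right)} B{\left(-4,1 \right)}}{26} = -11 + \frac{2 \left(1 + 2 \left(-4\right)\right)}{26} = -11 + \frac{2 \left(1 - 8\right)}{26} = -11 + \frac{2 \left(-7\right)}{26} = -11 + \frac{1}{26} \left(-14\right) = -11 - \frac{7}{13} = - \frac{150}{13}$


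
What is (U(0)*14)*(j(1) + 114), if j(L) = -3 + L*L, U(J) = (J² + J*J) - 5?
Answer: -7840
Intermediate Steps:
U(J) = -5 + 2*J² (U(J) = (J² + J²) - 5 = 2*J² - 5 = -5 + 2*J²)
j(L) = -3 + L²
(U(0)*14)*(j(1) + 114) = ((-5 + 2*0²)*14)*((-3 + 1²) + 114) = ((-5 + 2*0)*14)*((-3 + 1) + 114) = ((-5 + 0)*14)*(-2 + 114) = -5*14*112 = -70*112 = -7840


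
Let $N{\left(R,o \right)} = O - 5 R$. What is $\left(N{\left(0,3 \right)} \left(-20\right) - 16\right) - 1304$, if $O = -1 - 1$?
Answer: $-1280$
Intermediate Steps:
$O = -2$
$N{\left(R,o \right)} = -2 - 5 R$
$\left(N{\left(0,3 \right)} \left(-20\right) - 16\right) - 1304 = \left(\left(-2 - 0\right) \left(-20\right) - 16\right) - 1304 = \left(\left(-2 + 0\right) \left(-20\right) - 16\right) - 1304 = \left(\left(-2\right) \left(-20\right) - 16\right) - 1304 = \left(40 - 16\right) - 1304 = 24 - 1304 = -1280$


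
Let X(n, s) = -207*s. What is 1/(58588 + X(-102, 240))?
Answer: 1/8908 ≈ 0.00011226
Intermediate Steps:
1/(58588 + X(-102, 240)) = 1/(58588 - 207*240) = 1/(58588 - 49680) = 1/8908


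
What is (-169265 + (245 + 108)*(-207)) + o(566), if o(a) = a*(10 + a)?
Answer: 83680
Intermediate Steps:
(-169265 + (245 + 108)*(-207)) + o(566) = (-169265 + (245 + 108)*(-207)) + 566*(10 + 566) = (-169265 + 353*(-207)) + 566*576 = (-169265 - 73071) + 326016 = -242336 + 326016 = 83680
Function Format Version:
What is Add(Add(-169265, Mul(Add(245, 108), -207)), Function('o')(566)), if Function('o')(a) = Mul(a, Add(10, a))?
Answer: 83680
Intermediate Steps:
Add(Add(-169265, Mul(Add(245, 108), -207)), Function('o')(566)) = Add(Add(-169265, Mul(Add(245, 108), -207)), Mul(566, Add(10, 566))) = Add(Add(-169265, Mul(353, -207)), Mul(566, 576)) = Add(Add(-169265, -73071), 326016) = Add(-242336, 326016) = 83680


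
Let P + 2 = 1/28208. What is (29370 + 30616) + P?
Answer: 1692028673/28208 ≈ 59984.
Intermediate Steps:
P = -56415/28208 (P = -2 + 1/28208 = -56415/28208 ≈ -2.0000)
(29370 + 30616) + P = (29370 + 30616) - 56415/28208 = 59986 - 56415/28208 = 1692028673/28208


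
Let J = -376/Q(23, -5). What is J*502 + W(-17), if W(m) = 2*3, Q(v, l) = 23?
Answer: -188614/23 ≈ -8200.6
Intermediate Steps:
W(m) = 6
J = -376/23 ≈ -16.348
J*502 + W(-17) = -376/23*502 + 6 = -188752/23 + 6 = -188614/23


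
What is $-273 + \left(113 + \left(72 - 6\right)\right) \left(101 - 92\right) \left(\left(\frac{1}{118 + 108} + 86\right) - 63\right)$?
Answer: $\frac{8313891}{226} \approx 36787.0$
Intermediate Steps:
$-273 + \left(113 + \left(72 - 6\right)\right) \left(101 - 92\right) \left(\left(\frac{1}{118 + 108} + 86\right) - 63\right) = -273 + \left(113 + 66\right) 9 \left(\left(\frac{1}{226} + 86\right) - 63\right) = -273 + 179 \cdot 9 \left(\left(\frac{1}{226} + 86\right) - 63\right) = -273 + 1611 \left(\frac{19437}{226} - 63\right) = -273 + 1611 \cdot \frac{5199}{226} = -273 + \frac{8375589}{226} = \frac{8313891}{226}$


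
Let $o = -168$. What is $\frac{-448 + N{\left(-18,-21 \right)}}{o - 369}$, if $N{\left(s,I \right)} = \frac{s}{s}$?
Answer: $\frac{149}{179} \approx 0.8324$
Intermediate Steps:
$N{\left(s,I \right)} = 1$
$\frac{-448 + N{\left(-18,-21 \right)}}{o - 369} = \frac{-448 + 1}{-168 - 369} = - \frac{447}{-537} = \left(-447\right) \left(- \frac{1}{537}\right) = \frac{149}{179}$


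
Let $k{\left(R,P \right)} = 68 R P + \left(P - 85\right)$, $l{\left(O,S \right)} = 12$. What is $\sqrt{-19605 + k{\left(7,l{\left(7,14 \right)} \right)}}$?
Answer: $i \sqrt{13966} \approx 118.18 i$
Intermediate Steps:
$k{\left(R,P \right)} = -85 + P + 68 P R$ ($k{\left(R,P \right)} = 68 P R + \left(-85 + P\right) = -85 + P + 68 P R$)
$\sqrt{-19605 + k{\left(7,l{\left(7,14 \right)} \right)}} = \sqrt{-19605 + \left(-85 + 12 + 68 \cdot 12 \cdot 7\right)} = \sqrt{-19605 + \left(-85 + 12 + 5712\right)} = \sqrt{-19605 + 5639} = \sqrt{-13966} = i \sqrt{13966}$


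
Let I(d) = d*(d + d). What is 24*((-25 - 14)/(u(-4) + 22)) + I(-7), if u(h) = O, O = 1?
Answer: 1318/23 ≈ 57.304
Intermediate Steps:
u(h) = 1
I(d) = 2*d**2 (I(d) = d*(2*d) = 2*d**2)
24*((-25 - 14)/(u(-4) + 22)) + I(-7) = 24*((-25 - 14)/(1 + 22)) + 2*(-7)**2 = 24*(-39/23) + 2*49 = 24*(-39*1/23) + 98 = 24*(-39/23) + 98 = -936/23 + 98 = 1318/23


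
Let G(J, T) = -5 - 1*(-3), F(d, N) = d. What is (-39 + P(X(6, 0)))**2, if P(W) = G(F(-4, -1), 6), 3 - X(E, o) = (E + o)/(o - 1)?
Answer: 1681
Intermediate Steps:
X(E, o) = 3 - (E + o)/(-1 + o) (X(E, o) = 3 - (E + o)/(o - 1) = 3 - (E + o)/(-1 + o))
G(J, T) = -2 (G(J, T) = -5 + 3 = -2)
P(W) = -2
(-39 + P(X(6, 0)))**2 = (-39 - 2)**2 = (-41)**2 = 1681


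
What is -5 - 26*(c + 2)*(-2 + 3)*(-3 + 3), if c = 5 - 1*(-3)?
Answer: -5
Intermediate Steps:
c = 8 (c = 5 + 3 = 8)
-5 - 26*(c + 2)*(-2 + 3)*(-3 + 3) = -5 - 26*(8 + 2)*(-2 + 3)*(-3 + 3) = -5 - 26*10*1*0 = -5 - 260*0 = -5 - 26*0 = -5 + 0 = -5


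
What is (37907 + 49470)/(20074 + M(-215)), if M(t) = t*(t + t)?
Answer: 87377/112524 ≈ 0.77652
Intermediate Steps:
M(t) = 2*t² (M(t) = t*(2*t) = 2*t²)
(37907 + 49470)/(20074 + M(-215)) = (37907 + 49470)/(20074 + 2*(-215)²) = 87377/(20074 + 2*46225) = 87377/(20074 + 92450) = 87377/112524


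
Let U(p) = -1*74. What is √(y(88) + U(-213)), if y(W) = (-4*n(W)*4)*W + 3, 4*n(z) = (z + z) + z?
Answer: I*√92999 ≈ 304.96*I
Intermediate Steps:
n(z) = 3*z/4 (n(z) = ((z + z) + z)/4 = (2*z + z)/4 = (3*z)/4 = 3*z/4)
y(W) = 3 - 12*W² (y(W) = (-3*W*4)*W + 3 = (-12*W)*W + 3 = -12*W² + 3 = 3 - 12*W²)
U(p) = -74
√(y(88) + U(-213)) = √((3 - 12*88²) - 74) = √((3 - 12*7744) - 74) = √((3 - 92928) - 74) = √(-92925 - 74) = √(-92999) = I*√92999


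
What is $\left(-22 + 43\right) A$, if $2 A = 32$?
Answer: $336$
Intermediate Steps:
$A = 16$ ($A = \frac{1}{2} \cdot 32 = 16$)
$\left(-22 + 43\right) A = \left(-22 + 43\right) 16 = 21 \cdot 16 = 336$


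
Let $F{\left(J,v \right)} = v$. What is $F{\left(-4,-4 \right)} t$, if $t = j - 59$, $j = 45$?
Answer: $56$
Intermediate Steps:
$t = -14$ ($t = 45 - 59 = -14$)
$F{\left(-4,-4 \right)} t = \left(-4\right) \left(-14\right) = 56$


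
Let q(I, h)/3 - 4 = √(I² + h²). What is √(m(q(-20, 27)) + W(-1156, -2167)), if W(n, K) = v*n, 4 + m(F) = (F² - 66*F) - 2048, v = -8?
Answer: √(16709 - 126*√1129) ≈ 111.69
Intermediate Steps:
q(I, h) = 12 + 3*√(I² + h²)
m(F) = -2052 + F² - 66*F (m(F) = -4 + ((F² - 66*F) - 2048) = -4 + (-2048 + F² - 66*F) = -2052 + F² - 66*F)
W(n, K) = -8*n
√(m(q(-20, 27)) + W(-1156, -2167)) = √((-2052 + (12 + 3*√((-20)² + 27²))² - 66*(12 + 3*√((-20)² + 27²))) - 8*(-1156)) = √((-2052 + (12 + 3*√(400 + 729))² - 66*(12 + 3*√(400 + 729))) + 9248) = √((-2052 + (12 + 3*√1129)² - 66*(12 + 3*√1129)) + 9248) = √((-2052 + (12 + 3*√1129)² + (-792 - 198*√1129)) + 9248) = √((-2844 + (12 + 3*√1129)² - 198*√1129) + 9248) = √(6404 + (12 + 3*√1129)² - 198*√1129)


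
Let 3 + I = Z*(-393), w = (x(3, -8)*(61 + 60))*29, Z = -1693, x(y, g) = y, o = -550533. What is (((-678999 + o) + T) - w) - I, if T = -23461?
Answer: -1928866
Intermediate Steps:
w = 10527 (w = (3*(61 + 60))*29 = (3*121)*29 = 363*29 = 10527)
I = 665346 (I = -3 - 1693*(-393) = -3 + 665349 = 665346)
(((-678999 + o) + T) - w) - I = (((-678999 - 550533) - 23461) - 1*10527) - 1*665346 = ((-1229532 - 23461) - 10527) - 665346 = (-1252993 - 10527) - 665346 = -1263520 - 665346 = -1928866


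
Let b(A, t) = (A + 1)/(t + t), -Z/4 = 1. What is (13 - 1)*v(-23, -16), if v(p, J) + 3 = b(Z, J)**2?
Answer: -9189/256 ≈ -35.895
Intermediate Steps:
Z = -4 (Z = -4*1 = -4)
b(A, t) = (1 + A)/(2*t) (b(A, t) = (1 + A)/((2*t)) = (1 + A)*(1/(2*t)) = (1 + A)/(2*t))
v(p, J) = -3 + 9/(4*J**2) (v(p, J) = -3 + ((1 - 4)/(2*J))**2 = -3 + ((1/2)*(-3)/J)**2 = -3 + (-3/(2*J))**2 = -3 + 9/(4*J**2))
(13 - 1)*v(-23, -16) = (13 - 1)*(-3 + (9/4)/(-16)**2) = 12*(-3 + (9/4)*(1/256)) = 12*(-3 + 9/1024) = 12*(-3063/1024) = -9189/256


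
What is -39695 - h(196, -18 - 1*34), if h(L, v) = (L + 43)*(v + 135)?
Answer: -59532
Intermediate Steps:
h(L, v) = (43 + L)*(135 + v)
-39695 - h(196, -18 - 1*34) = -39695 - (5805 + 43*(-18 - 1*34) + 135*196 + 196*(-18 - 1*34)) = -39695 - (5805 + 43*(-18 - 34) + 26460 + 196*(-18 - 34)) = -39695 - (5805 + 43*(-52) + 26460 + 196*(-52)) = -39695 - (5805 - 2236 + 26460 - 10192) = -39695 - 1*19837 = -39695 - 19837 = -59532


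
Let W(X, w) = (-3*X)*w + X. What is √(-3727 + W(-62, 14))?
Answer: I*√1185 ≈ 34.424*I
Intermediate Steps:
W(X, w) = X - 3*X*w (W(X, w) = -3*X*w + X = X - 3*X*w)
√(-3727 + W(-62, 14)) = √(-3727 - 62*(1 - 3*14)) = √(-3727 - 62*(1 - 42)) = √(-3727 - 62*(-41)) = √(-3727 + 2542) = √(-1185) = I*√1185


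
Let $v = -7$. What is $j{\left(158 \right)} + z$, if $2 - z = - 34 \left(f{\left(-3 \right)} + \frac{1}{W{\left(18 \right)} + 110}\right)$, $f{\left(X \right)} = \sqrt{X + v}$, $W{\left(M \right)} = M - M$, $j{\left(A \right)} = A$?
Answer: $\frac{8817}{55} + 34 i \sqrt{10} \approx 160.31 + 107.52 i$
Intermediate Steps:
$W{\left(M \right)} = 0$
$f{\left(X \right)} = \sqrt{-7 + X}$ ($f{\left(X \right)} = \sqrt{X - 7} = \sqrt{-7 + X}$)
$z = \frac{127}{55} + 34 i \sqrt{10}$ ($z = 2 - - 34 \left(\sqrt{-7 - 3} + \frac{1}{0 + 110}\right) = 2 - - 34 \left(\sqrt{-10} + \frac{1}{110}\right) = 2 - - 34 \left(i \sqrt{10} + \frac{1}{110}\right) = 2 - - 34 \left(\frac{1}{110} + i \sqrt{10}\right) = 2 - \left(- \frac{17}{55} - 34 i \sqrt{10}\right) = 2 + \left(\frac{17}{55} + 34 i \sqrt{10}\right) = \frac{127}{55} + 34 i \sqrt{10} \approx 2.3091 + 107.52 i$)
$j{\left(158 \right)} + z = 158 + \left(\frac{127}{55} + 34 i \sqrt{10}\right) = \frac{8817}{55} + 34 i \sqrt{10}$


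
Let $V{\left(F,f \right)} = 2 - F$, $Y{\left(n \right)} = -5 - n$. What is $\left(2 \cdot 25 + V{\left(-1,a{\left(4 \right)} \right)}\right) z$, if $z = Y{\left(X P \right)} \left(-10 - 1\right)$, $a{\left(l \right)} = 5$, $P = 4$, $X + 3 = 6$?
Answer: $9911$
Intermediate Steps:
$X = 3$ ($X = -3 + 6 = 3$)
$z = 187$ ($z = \left(-5 - 3 \cdot 4\right) \left(-10 - 1\right) = \left(-5 - 12\right) \left(-11\right) = \left(-17\right) \left(-11\right) = 187$)
$\left(2 \cdot 25 + V{\left(-1,a{\left(4 \right)} \right)}\right) z = \left(2 \cdot 25 + \left(2 - -1\right)\right) 187 = \left(50 + \left(2 + 1\right)\right) 187 = \left(50 + 3\right) 187 = 53 \cdot 187 = 9911$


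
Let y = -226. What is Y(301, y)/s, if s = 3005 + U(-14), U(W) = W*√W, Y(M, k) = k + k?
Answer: -1358260/9032769 - 6328*I*√14/9032769 ≈ -0.15037 - 0.0026213*I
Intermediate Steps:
Y(M, k) = 2*k
U(W) = W^(3/2)
s = 3005 - 14*I*√14 (s = 3005 + (-14)^(3/2) = 3005 - 14*I*√14 ≈ 3005.0 - 52.383*I)
Y(301, y)/s = (2*(-226))/(3005 - 14*I*√14) = -452/(3005 - 14*I*√14)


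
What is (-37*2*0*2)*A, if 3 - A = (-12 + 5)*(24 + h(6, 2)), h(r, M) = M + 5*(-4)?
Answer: 0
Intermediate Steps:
h(r, M) = -20 + M (h(r, M) = M - 20 = -20 + M)
A = 45 (A = 3 - (-12 + 5)*(24 + (-20 + 2)) = 3 - (-7)*(24 - 18) = 3 - (-7)*6 = 3 - 1*(-42) = 3 + 42 = 45)
(-37*2*0*2)*A = -37*2*0*2*45 = -0*2*45 = -37*0*45 = 0*45 = 0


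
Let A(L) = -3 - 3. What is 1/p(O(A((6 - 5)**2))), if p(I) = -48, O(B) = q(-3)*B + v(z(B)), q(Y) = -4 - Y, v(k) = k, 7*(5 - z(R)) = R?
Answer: -1/48 ≈ -0.020833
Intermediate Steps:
z(R) = 5 - R/7
A(L) = -6
O(B) = 5 - 8*B/7 (O(B) = (-4 - 1*(-3))*B + (5 - B/7) = (-4 + 3)*B + (5 - B/7) = -B + (5 - B/7) = 5 - 8*B/7)
1/p(O(A((6 - 5)**2))) = 1/(-48) = -1/48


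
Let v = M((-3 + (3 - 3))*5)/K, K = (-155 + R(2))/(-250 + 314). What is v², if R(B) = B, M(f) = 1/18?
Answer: 1024/1896129 ≈ 0.00054005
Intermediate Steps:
M(f) = 1/18
K = -153/64 (K = (-155 + 2)/(-250 + 314) = -153/64 ≈ -2.3906)
v = -32/1377 (v = 1/(18*(-153/64)) = (1/18)*(-64/153) = -32/1377 ≈ -0.023239)
v² = (-32/1377)² = 1024/1896129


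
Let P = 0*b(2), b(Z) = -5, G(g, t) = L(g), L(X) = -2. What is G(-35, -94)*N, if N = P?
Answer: 0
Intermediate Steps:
G(g, t) = -2
P = 0 (P = 0*(-5) = 0)
N = 0
G(-35, -94)*N = -2*0 = 0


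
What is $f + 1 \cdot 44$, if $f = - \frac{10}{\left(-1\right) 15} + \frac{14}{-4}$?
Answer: $\frac{247}{6} \approx 41.167$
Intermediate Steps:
$f = - \frac{17}{6}$ ($f = - \frac{10}{-15} + 14 \left(- \frac{1}{4}\right) = \left(-10\right) \left(- \frac{1}{15}\right) - \frac{7}{2} = \frac{2}{3} - \frac{7}{2} = - \frac{17}{6} \approx -2.8333$)
$f + 1 \cdot 44 = - \frac{17}{6} + 1 \cdot 44 = - \frac{17}{6} + 44 = \frac{247}{6}$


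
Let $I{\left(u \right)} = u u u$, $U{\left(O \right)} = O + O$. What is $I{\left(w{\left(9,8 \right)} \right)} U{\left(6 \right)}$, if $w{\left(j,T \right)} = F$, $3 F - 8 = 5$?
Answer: $\frac{8788}{9} \approx 976.44$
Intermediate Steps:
$F = \frac{13}{3}$ ($F = \frac{8}{3} + \frac{1}{3} \cdot 5 = \frac{8}{3} + \frac{5}{3} = \frac{13}{3} \approx 4.3333$)
$w{\left(j,T \right)} = \frac{13}{3}$
$U{\left(O \right)} = 2 O$
$I{\left(u \right)} = u^{3}$ ($I{\left(u \right)} = u^{2} u = u^{3}$)
$I{\left(w{\left(9,8 \right)} \right)} U{\left(6 \right)} = \left(\frac{13}{3}\right)^{3} \cdot 2 \cdot 6 = \frac{2197}{27} \cdot 12 = \frac{8788}{9}$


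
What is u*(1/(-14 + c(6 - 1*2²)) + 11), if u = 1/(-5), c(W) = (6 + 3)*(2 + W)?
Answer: -243/110 ≈ -2.2091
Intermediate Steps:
c(W) = 18 + 9*W (c(W) = 9*(2 + W) = 18 + 9*W)
u = -⅕ ≈ -0.20000
u*(1/(-14 + c(6 - 1*2²)) + 11) = -(1/(-14 + (18 + 9*(6 - 1*2²))) + 11)/5 = -(1/(-14 + (18 + 9*(6 - 1*4))) + 11)/5 = -(1/(-14 + (18 + 9*(6 - 4))) + 11)/5 = -(1/(-14 + (18 + 9*2)) + 11)/5 = -(1/(-14 + (18 + 18)) + 11)/5 = -(1/(-14 + 36) + 11)/5 = -(1/22 + 11)/5 = -⅕*243/22 = -243/110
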